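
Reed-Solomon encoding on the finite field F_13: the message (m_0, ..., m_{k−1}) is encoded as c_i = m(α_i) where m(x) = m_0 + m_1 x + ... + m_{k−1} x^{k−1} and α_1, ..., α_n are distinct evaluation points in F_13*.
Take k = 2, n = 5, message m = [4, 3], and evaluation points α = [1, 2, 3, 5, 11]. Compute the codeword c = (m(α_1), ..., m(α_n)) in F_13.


c = [7, 10, 0, 6, 11]

Message polynomial: m(x) = 4 + 3·x (mod 13).
For each evaluation point α_i, compute m(α_i) mod 13:
  α_1 = 1: Horner steps 3 → 7, so m(1) = 7.
  α_2 = 2: Horner steps 3 → 10, so m(2) = 10.
  α_3 = 3: Horner steps 3 → 0, so m(3) = 0.
  α_4 = 5: Horner steps 3 → 6, so m(5) = 6.
  α_5 = 11: Horner steps 3 → 11, so m(11) = 11.
Codeword c = [7, 10, 0, 6, 11] ∈ F_13^5.


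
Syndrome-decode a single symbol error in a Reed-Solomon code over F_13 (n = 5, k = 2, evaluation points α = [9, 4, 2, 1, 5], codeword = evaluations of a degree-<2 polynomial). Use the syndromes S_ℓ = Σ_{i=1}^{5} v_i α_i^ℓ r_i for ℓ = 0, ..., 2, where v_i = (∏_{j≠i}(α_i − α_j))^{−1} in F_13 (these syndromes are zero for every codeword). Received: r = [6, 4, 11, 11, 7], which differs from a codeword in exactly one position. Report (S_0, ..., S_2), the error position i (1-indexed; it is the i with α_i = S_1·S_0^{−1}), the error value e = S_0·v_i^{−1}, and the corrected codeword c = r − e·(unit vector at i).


S = (11, 11, 11), error at position 4, error magnitude e = 3, c = [6, 4, 11, 8, 7].

Step 1: column multipliers v_i = (∏_{j≠i}(α_i − α_j))^{−1} mod 13.
  i = 1 (α = 9): (9−4)(9−2)(9−1)(9−5) = 5·7·8·4 = 1120 ≡ 2, so v_1 = 2^{−1} = 7 (mod 13).
  i = 2 (α = 4): (4−9)(4−2)(4−1)(4−5) = (−5)·2·3·(−1) = 30 ≡ 4, so v_2 = 4^{−1} = 10 (mod 13).
  i = 3 (α = 2): (2−9)(2−4)(2−1)(2−5) = (−7)·(−2)·1·(−3) = −42 ≡ 10, so v_3 = 10^{−1} = 4 (mod 13).
  i = 4 (α = 1): (1−9)(1−4)(1−2)(1−5) = (−8)·(−3)·(−1)·(−4) = 96 ≡ 5, so v_4 = 5^{−1} = 8 (mod 13).
  i = 5 (α = 5): (5−9)(5−4)(5−2)(5−1) = (−4)·1·3·4 = −48 ≡ 4, so v_5 = 4^{−1} = 10 (mod 13).
  v = [7, 10, 4, 8, 10].
Step 2: syndromes of r = [6, 4, 11, 11, 7] (all sums mod 13).
  S_0 = Σ v_i r_i = 7·6 + 10·4 + 4·11 + 8·11 + 10·7 = 284 ≡ 11.
  S_1 = Σ v_i α_i r_i = 7·9·6 + 10·4·4 + 4·2·11 + 8·1·11 + 10·5·7 = 1064 ≡ 11.
  α_i^2 mod 13 = [3, 3, 4, 1, 12].
  S_2 = Σ v_i α_i^2 r_i = 7·3·6 + 10·3·4 + 4·4·11 + 8·1·11 + 10·12·7 = 1350 ≡ 11.
  S = (11, 11, 11) ≠ 0, so r is not a codeword (an error is present).
Step 3: locate the error. For a single error e at position i, S_ℓ = v_i·e·α_i^ℓ, so α_err = S_1/S_0.
  S_0^{−1} = 11^{−1} = 6 (mod 13), so α_err = 11·6 = 66 ≡ 1 = α_4. Error position i = 4.
  Consistency check: S_2/S_1 = 11·6 = 66 ≡ 1 = α_err ✓ (single-error assumption holds).
Step 4: error magnitude e = S_0/v_4 = S_0·∏_{j≠4}(α_4 − α_j) = 11·5 = 55 ≡ 3 (mod 13).
Step 5: correct position 4: c_4 = r_4 − e = 11 − 3 ≡ 8 (mod 13). Hence c = [6, 4, 11, 8, 7].
  Check: interpolating c through the α_i gives m(x) = 5 + 3·x (degree < 2) with m(α_i) = c_i for every i, so c is indeed a codeword.


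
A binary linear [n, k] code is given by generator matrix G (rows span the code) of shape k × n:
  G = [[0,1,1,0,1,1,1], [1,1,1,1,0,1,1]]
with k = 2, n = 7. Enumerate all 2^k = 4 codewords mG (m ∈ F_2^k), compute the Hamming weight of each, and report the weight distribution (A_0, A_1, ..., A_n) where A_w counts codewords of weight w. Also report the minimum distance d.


Weight distribution: A_0 = 1, A_3 = 1, A_5 = 1, A_6 = 1. Minimum distance d = 3.

Enumerate all 2^2 = 4 messages m ∈ F_2^2.
For each, compute codeword c = mG in F_2^7, then tally its weight.
  m = 00 → c = 0000000, weight = 0.
  m = 10 → c = 0110111, weight = 5.
  m = 01 → c = 1111011, weight = 6.
  m = 11 → c = 1001100, weight = 3.
Tally weights:
  weight 0: 1 codewords.
  weight 3: 1 codewords.
  weight 5: 1 codewords.
  weight 6: 1 codewords.
Minimum distance d = smallest w > 0 with A_w > 0 = 3.
Sanity: Σ A_w = 4 = 2^2 = 4 ✓.


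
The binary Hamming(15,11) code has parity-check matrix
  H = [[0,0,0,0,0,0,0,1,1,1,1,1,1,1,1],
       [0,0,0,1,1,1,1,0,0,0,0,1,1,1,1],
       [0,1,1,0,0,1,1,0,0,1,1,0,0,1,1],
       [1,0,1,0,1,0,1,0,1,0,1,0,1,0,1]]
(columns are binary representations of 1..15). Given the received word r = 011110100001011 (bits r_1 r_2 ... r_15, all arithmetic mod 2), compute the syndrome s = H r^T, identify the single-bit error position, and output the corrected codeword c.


s = (1, 0, 1, 0)^T, error position = 10, corrected codeword c = 011110100101011

Compute s = H r^T mod 2 one row at a time:
  s_1 = 0 + 0 + 0 + 0 + 1 + 0 + 1 + 1 = 3 ≡ 1 (mod 2).
  s_2 = 1 + 1 + 0 + 1 + 1 + 0 + 1 + 1 = 6 ≡ 0 (mod 2).
  s_3 = 1 + 1 + 0 + 1 + 0 + 0 + 1 + 1 = 5 ≡ 1 (mod 2).
  s_4 = 0 + 1 + 1 + 1 + 0 + 0 + 0 + 1 = 4 ≡ 0 (mod 2).
s = (1, 0, 1, 0)^T — this equals column 10 of H (binary 1010), so error is at position 10.
Correct: flip bit 10 of r = 011110100001011 to get c = 011110100101011.


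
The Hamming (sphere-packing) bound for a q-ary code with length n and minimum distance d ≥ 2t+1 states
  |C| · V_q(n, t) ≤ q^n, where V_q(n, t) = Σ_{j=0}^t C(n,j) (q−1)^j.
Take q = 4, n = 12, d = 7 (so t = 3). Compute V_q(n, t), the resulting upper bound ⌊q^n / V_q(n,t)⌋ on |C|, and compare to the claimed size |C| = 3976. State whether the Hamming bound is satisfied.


V_q(n, t) = 6571, q^n = 16777216, Hamming bound = 2553, |C| = 3976 > bound (violated).

Step 1: Compute V_q(n, t) = Σ_{j=0}^3 C(n, j) (q−1)^j.
  j = 0: C(12,0)·(3)^0 = 1·1 = 1.
  j = 1: C(12,1)·(3)^1 = 12·3 = 36.
  j = 2: C(12,2)·(3)^2 = 66·9 = 594.
  j = 3: C(12,3)·(3)^3 = 220·27 = 5940.
  V_q(n, t) = 1 + 36 + 594 + 5940 = 6571.
Step 2: q^n = 4^12 = 16777216.
Step 3: Hamming bound ⌊q^n / V_q(n,t)⌋ = ⌊16777216/6571⌋ = 2553.
Step 4: Compare |C| = 3976 to 2553: violated.
The claimed |C| lies above the Hamming bound, so no 4-ary code of length 12 with d ≥ 7 can have 3976 codewords.


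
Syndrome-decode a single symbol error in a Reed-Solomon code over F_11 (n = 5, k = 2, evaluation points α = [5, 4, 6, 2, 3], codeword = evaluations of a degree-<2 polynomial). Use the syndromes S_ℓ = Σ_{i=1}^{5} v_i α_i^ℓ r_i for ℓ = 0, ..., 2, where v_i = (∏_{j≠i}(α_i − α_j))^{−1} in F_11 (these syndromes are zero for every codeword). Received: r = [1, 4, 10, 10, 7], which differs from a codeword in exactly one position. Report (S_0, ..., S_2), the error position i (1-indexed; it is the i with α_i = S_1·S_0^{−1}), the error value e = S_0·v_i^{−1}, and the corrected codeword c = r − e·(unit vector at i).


S = (6, 3, 7), error at position 3, error magnitude e = 1, c = [1, 4, 9, 10, 7].

Step 1: column multipliers v_i = (∏_{j≠i}(α_i − α_j))^{−1} mod 11.
  i = 1 (α = 5): (5−4)(5−6)(5−2)(5−3) = 1·(−1)·3·2 = −6 ≡ 5, so v_1 = 5^{−1} = 9 (mod 11).
  i = 2 (α = 4): (4−5)(4−6)(4−2)(4−3) = (−1)·(−2)·2·1 = 4 ≡ 4, so v_2 = 4^{−1} = 3 (mod 11).
  i = 3 (α = 6): (6−5)(6−4)(6−2)(6−3) = 1·2·4·3 = 24 ≡ 2, so v_3 = 2^{−1} = 6 (mod 11).
  i = 4 (α = 2): (2−5)(2−4)(2−6)(2−3) = (−3)·(−2)·(−4)·(−1) = 24 ≡ 2, so v_4 = 2^{−1} = 6 (mod 11).
  i = 5 (α = 3): (3−5)(3−4)(3−6)(3−2) = (−2)·(−1)·(−3)·1 = −6 ≡ 5, so v_5 = 5^{−1} = 9 (mod 11).
  v = [9, 3, 6, 6, 9].
Step 2: syndromes of r = [1, 4, 10, 10, 7] (all sums mod 11).
  S_0 = Σ v_i r_i = 9·1 + 3·4 + 6·10 + 6·10 + 9·7 = 204 ≡ 6.
  S_1 = Σ v_i α_i r_i = 9·5·1 + 3·4·4 + 6·6·10 + 6·2·10 + 9·3·7 = 762 ≡ 3.
  α_i^2 mod 11 = [3, 5, 3, 4, 9].
  S_2 = Σ v_i α_i^2 r_i = 9·3·1 + 3·5·4 + 6·3·10 + 6·4·10 + 9·9·7 = 1074 ≡ 7.
  S = (6, 3, 7) ≠ 0, so r is not a codeword (an error is present).
Step 3: locate the error. For a single error e at position i, S_ℓ = v_i·e·α_i^ℓ, so α_err = S_1/S_0.
  S_0^{−1} = 6^{−1} = 2 (mod 11), so α_err = 3·2 = 6 ≡ 6 = α_3. Error position i = 3.
  Consistency check: S_2/S_1 = 7·4 = 28 ≡ 6 = α_err ✓ (single-error assumption holds).
Step 4: error magnitude e = S_0/v_3 = S_0·∏_{j≠3}(α_3 − α_j) = 6·2 = 12 ≡ 1 (mod 11).
Step 5: correct position 3: c_3 = r_3 − e = 10 − 1 ≡ 9 (mod 11). Hence c = [1, 4, 9, 10, 7].
  Check: interpolating c through the α_i gives m(x) = 5 + 8·x (degree < 2) with m(α_i) = c_i for every i, so c is indeed a codeword.


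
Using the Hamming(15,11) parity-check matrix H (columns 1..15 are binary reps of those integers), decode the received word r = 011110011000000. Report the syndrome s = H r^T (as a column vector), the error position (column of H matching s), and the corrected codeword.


s = (0, 0, 0, 1)^T, error position = 1, corrected codeword c = 111110011000000

Compute s = H r^T mod 2 one row at a time:
  s_1 = 1 + 1 + 0 + 0 + 0 + 0 + 0 + 0 = 2 ≡ 0 (mod 2).
  s_2 = 1 + 1 + 0 + 0 + 0 + 0 + 0 + 0 = 2 ≡ 0 (mod 2).
  s_3 = 1 + 1 + 0 + 0 + 0 + 0 + 0 + 0 = 2 ≡ 0 (mod 2).
  s_4 = 0 + 1 + 1 + 0 + 1 + 0 + 0 + 0 = 3 ≡ 1 (mod 2).
s = (0, 0, 0, 1)^T — this equals column 1 of H (binary 0001), so error is at position 1.
Correct: flip bit 1 of r = 011110011000000 to get c = 111110011000000.


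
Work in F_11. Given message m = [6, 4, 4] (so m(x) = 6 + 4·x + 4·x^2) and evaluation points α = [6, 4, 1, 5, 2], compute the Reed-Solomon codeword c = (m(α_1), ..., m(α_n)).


c = [9, 9, 3, 5, 8]

Message polynomial: m(x) = 6 + 4·x + 4·x^2 (mod 11).
For each evaluation point α_i, compute m(α_i) mod 11:
  α_1 = 6: Horner steps 4 → 6 → 9, so m(6) = 9.
  α_2 = 4: Horner steps 4 → 9 → 9, so m(4) = 9.
  α_3 = 1: Horner steps 4 → 8 → 3, so m(1) = 3.
  α_4 = 5: Horner steps 4 → 2 → 5, so m(5) = 5.
  α_5 = 2: Horner steps 4 → 1 → 8, so m(2) = 8.
Codeword c = [9, 9, 3, 5, 8] ∈ F_11^5.


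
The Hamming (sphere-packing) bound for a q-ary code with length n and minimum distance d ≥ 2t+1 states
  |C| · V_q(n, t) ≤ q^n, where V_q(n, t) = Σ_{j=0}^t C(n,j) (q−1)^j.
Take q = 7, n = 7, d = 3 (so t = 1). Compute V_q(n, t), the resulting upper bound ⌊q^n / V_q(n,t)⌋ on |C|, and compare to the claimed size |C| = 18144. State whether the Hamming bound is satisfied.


V_q(n, t) = 43, q^n = 823543, Hamming bound = 19152, |C| = 18144 ≤ bound (satisfied).

Step 1: Compute V_q(n, t) = Σ_{j=0}^1 C(n, j) (q−1)^j.
  j = 0: C(7,0)·(6)^0 = 1·1 = 1.
  j = 1: C(7,1)·(6)^1 = 7·6 = 42.
  V_q(n, t) = 1 + 42 = 43.
Step 2: q^n = 7^7 = 823543.
Step 3: Hamming bound ⌊q^n / V_q(n,t)⌋ = ⌊823543/43⌋ = 19152.
Step 4: Compare |C| = 18144 to 19152: satisfied.
The claimed |C| lies below the Hamming bound.


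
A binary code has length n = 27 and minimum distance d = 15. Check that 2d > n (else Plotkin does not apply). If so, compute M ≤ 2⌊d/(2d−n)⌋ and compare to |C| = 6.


Plotkin bound M ≤ 10; given |C| = 6 ≤ bound (satisfied).

Check applicability: 2d = 30, n = 27.
2d − n = 3 > 0, so Plotkin applies.
Compute d/(2d−n) = 15/3 ≈ 5.0000.
⌊d/(2d−n)⌋ = 5.
Plotkin bound: M ≤ 2·5 = 10.
Given |C| = 6, check: satisfied.
This |C| is below the Plotkin bound.


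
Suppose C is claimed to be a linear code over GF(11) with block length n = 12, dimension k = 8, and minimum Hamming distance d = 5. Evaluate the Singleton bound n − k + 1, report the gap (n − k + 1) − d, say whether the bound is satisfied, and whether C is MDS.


Singleton RHS = n − k + 1 = 5, slack = 0, bound satisfied, MDS.

Singleton bound: d ≤ n − k + 1.
Here n = 12, k = 8, so n − k + 1 = 5.
Given d = 5, check d ≤ 5: YES.
Slack = (n − k + 1) − d = 0.
The code is MDS (slack = 0).
Description: the claimed parameters are [12, 8, 5]_11; such a code would be MDS (meets Singleton bound).


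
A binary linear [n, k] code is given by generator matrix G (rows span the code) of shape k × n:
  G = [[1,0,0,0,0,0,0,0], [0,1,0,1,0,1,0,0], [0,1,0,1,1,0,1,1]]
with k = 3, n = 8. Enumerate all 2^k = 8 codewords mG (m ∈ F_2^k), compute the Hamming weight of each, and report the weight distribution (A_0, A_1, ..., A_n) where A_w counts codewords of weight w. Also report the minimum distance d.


Weight distribution: A_0 = 1, A_1 = 1, A_3 = 1, A_4 = 2, A_5 = 2, A_6 = 1. Minimum distance d = 1.

Enumerate all 2^3 = 8 messages m ∈ F_2^3.
For each, compute codeword c = mG in F_2^8, then tally its weight.
  m = 000 → c = 00000000, weight = 0.
  m = 100 → c = 10000000, weight = 1.
  m = 010 → c = 01010100, weight = 3.
  m = 110 → c = 11010100, weight = 4.
  m = 001 → c = 01011011, weight = 5.
  m = 101 → c = 11011011, weight = 6.
  m = 011 → c = 00001111, weight = 4.
  m = 111 → c = 10001111, weight = 5.
Tally weights:
  weight 0: 1 codewords.
  weight 1: 1 codewords.
  weight 3: 1 codewords.
  weight 4: 2 codewords.
  weight 5: 2 codewords.
  weight 6: 1 codewords.
Minimum distance d = smallest w > 0 with A_w > 0 = 1.
Sanity: Σ A_w = 8 = 2^3 = 8 ✓.


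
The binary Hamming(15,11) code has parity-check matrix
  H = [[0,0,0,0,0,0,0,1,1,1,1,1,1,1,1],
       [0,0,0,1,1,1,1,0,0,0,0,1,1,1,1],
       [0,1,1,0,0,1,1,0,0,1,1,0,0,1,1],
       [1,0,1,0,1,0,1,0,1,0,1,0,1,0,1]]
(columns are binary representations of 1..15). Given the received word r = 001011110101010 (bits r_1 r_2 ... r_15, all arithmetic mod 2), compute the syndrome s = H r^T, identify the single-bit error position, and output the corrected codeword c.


s = (0, 1, 1, 1)^T, error position = 7, corrected codeword c = 001011010101010

Compute s = H r^T mod 2 one row at a time:
  s_1 = 1 + 0 + 1 + 0 + 1 + 0 + 1 + 0 = 4 ≡ 0 (mod 2).
  s_2 = 0 + 1 + 1 + 1 + 1 + 0 + 1 + 0 = 5 ≡ 1 (mod 2).
  s_3 = 0 + 1 + 1 + 1 + 1 + 0 + 1 + 0 = 5 ≡ 1 (mod 2).
  s_4 = 0 + 1 + 1 + 1 + 0 + 0 + 0 + 0 = 3 ≡ 1 (mod 2).
s = (0, 1, 1, 1)^T — this equals column 7 of H (binary 0111), so error is at position 7.
Correct: flip bit 7 of r = 001011110101010 to get c = 001011010101010.


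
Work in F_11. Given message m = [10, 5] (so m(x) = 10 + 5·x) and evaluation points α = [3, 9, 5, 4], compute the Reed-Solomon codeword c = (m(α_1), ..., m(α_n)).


c = [3, 0, 2, 8]

Message polynomial: m(x) = 10 + 5·x (mod 11).
For each evaluation point α_i, compute m(α_i) mod 11:
  α_1 = 3: Horner steps 5 → 3, so m(3) = 3.
  α_2 = 9: Horner steps 5 → 0, so m(9) = 0.
  α_3 = 5: Horner steps 5 → 2, so m(5) = 2.
  α_4 = 4: Horner steps 5 → 8, so m(4) = 8.
Codeword c = [3, 0, 2, 8] ∈ F_11^4.


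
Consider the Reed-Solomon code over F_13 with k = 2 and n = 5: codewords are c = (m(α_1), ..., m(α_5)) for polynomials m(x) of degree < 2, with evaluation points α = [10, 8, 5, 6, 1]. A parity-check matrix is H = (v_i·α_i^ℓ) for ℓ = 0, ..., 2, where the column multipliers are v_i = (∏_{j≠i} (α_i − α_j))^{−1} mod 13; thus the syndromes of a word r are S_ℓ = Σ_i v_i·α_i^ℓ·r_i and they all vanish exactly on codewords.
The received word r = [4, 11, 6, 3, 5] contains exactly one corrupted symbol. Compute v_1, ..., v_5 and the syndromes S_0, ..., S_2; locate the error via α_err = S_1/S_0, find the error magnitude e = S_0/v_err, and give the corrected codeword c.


S = (2, 3, 11), error at position 2, error magnitude e = 1, c = [4, 10, 6, 3, 5].

Step 1: column multipliers v_i = (∏_{j≠i}(α_i − α_j))^{−1} mod 13.
  i = 1 (α = 10): (10−8)(10−5)(10−6)(10−1) = 2·5·4·9 = 360 ≡ 9, so v_1 = 9^{−1} = 3 (mod 13).
  i = 2 (α = 8): (8−10)(8−5)(8−6)(8−1) = (−2)·3·2·7 = −84 ≡ 7, so v_2 = 7^{−1} = 2 (mod 13).
  i = 3 (α = 5): (5−10)(5−8)(5−6)(5−1) = (−5)·(−3)·(−1)·4 = −60 ≡ 5, so v_3 = 5^{−1} = 8 (mod 13).
  i = 4 (α = 6): (6−10)(6−8)(6−5)(6−1) = (−4)·(−2)·1·5 = 40 ≡ 1, so v_4 = 1^{−1} = 1 (mod 13).
  i = 5 (α = 1): (1−10)(1−8)(1−5)(1−6) = (−9)·(−7)·(−4)·(−5) = 1260 ≡ 12, so v_5 = 12^{−1} = 12 (mod 13).
  v = [3, 2, 8, 1, 12].
Step 2: syndromes of r = [4, 11, 6, 3, 5] (all sums mod 13).
  S_0 = Σ v_i r_i = 3·4 + 2·11 + 8·6 + 1·3 + 12·5 = 145 ≡ 2.
  S_1 = Σ v_i α_i r_i = 3·10·4 + 2·8·11 + 8·5·6 + 1·6·3 + 12·1·5 = 614 ≡ 3.
  α_i^2 mod 13 = [9, 12, 12, 10, 1].
  S_2 = Σ v_i α_i^2 r_i = 3·9·4 + 2·12·11 + 8·12·6 + 1·10·3 + 12·1·5 = 1038 ≡ 11.
  S = (2, 3, 11) ≠ 0, so r is not a codeword (an error is present).
Step 3: locate the error. For a single error e at position i, S_ℓ = v_i·e·α_i^ℓ, so α_err = S_1/S_0.
  S_0^{−1} = 2^{−1} = 7 (mod 13), so α_err = 3·7 = 21 ≡ 8 = α_2. Error position i = 2.
  Consistency check: S_2/S_1 = 11·9 = 99 ≡ 8 = α_err ✓ (single-error assumption holds).
Step 4: error magnitude e = S_0/v_2 = S_0·∏_{j≠2}(α_2 − α_j) = 2·7 = 14 ≡ 1 (mod 13).
Step 5: correct position 2: c_2 = r_2 − e = 11 − 1 ≡ 10 (mod 13). Hence c = [4, 10, 6, 3, 5].
  Check: interpolating c through the α_i gives m(x) = 8 + 10·x (degree < 2) with m(α_i) = c_i for every i, so c is indeed a codeword.


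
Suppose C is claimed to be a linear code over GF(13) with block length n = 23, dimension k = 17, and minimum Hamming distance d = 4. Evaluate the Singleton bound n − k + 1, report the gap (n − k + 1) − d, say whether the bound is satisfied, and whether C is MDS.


Singleton RHS = n − k + 1 = 7, slack = 3, bound satisfied, not MDS.

Singleton bound: d ≤ n − k + 1.
Here n = 23, k = 17, so n − k + 1 = 7.
Given d = 4, check d ≤ 7: YES.
Slack = (n − k + 1) − d = 3.
The code is NOT MDS (slack = 3 > 0).
Description: the claimed parameters are [23, 17, 4]_13; such a code would be non-MDS.


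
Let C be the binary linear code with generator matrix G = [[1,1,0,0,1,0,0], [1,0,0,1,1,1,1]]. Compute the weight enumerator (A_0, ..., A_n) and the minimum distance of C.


Weight distribution: A_0 = 1, A_3 = 1, A_4 = 1, A_5 = 1. Minimum distance d = 3.

Enumerate all 2^2 = 4 messages m ∈ F_2^2.
For each, compute codeword c = mG in F_2^7, then tally its weight.
  m = 00 → c = 0000000, weight = 0.
  m = 10 → c = 1100100, weight = 3.
  m = 01 → c = 1001111, weight = 5.
  m = 11 → c = 0101011, weight = 4.
Tally weights:
  weight 0: 1 codewords.
  weight 3: 1 codewords.
  weight 4: 1 codewords.
  weight 5: 1 codewords.
Minimum distance d = smallest w > 0 with A_w > 0 = 3.
Sanity: Σ A_w = 4 = 2^2 = 4 ✓.


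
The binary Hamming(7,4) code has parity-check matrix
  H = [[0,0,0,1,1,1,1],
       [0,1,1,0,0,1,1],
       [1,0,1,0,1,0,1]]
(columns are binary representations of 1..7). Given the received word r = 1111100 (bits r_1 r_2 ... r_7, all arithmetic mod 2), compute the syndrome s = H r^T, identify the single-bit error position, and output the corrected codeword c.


s = (0, 0, 1)^T, error position = 1, corrected codeword c = 0111100

Compute s = H r^T mod 2 one row at a time:
  s_1 = 1 + 1 + 0 + 0 = 2 ≡ 0 (mod 2).
  s_2 = 1 + 1 + 0 + 0 = 2 ≡ 0 (mod 2).
  s_3 = 1 + 1 + 1 + 0 = 3 ≡ 1 (mod 2).
s = (0, 0, 1)^T — this equals column 1 of H (binary 001), so error is at position 1.
Correct: flip bit 1 of r = 1111100 to get c = 0111100.


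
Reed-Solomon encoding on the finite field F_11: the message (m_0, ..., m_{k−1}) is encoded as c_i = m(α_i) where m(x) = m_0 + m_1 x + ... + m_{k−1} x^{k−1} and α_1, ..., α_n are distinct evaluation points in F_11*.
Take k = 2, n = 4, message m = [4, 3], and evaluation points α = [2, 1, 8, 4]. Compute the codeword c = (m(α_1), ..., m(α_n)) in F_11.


c = [10, 7, 6, 5]

Message polynomial: m(x) = 4 + 3·x (mod 11).
For each evaluation point α_i, compute m(α_i) mod 11:
  α_1 = 2: Horner steps 3 → 10, so m(2) = 10.
  α_2 = 1: Horner steps 3 → 7, so m(1) = 7.
  α_3 = 8: Horner steps 3 → 6, so m(8) = 6.
  α_4 = 4: Horner steps 3 → 5, so m(4) = 5.
Codeword c = [10, 7, 6, 5] ∈ F_11^4.


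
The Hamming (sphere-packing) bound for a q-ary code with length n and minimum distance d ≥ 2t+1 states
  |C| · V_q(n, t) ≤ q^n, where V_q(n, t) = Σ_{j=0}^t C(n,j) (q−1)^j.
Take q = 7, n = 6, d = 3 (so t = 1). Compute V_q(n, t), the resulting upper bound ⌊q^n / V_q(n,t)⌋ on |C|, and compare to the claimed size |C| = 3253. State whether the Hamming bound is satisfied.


V_q(n, t) = 37, q^n = 117649, Hamming bound = 3179, |C| = 3253 > bound (violated).

Step 1: Compute V_q(n, t) = Σ_{j=0}^1 C(n, j) (q−1)^j.
  j = 0: C(6,0)·(6)^0 = 1·1 = 1.
  j = 1: C(6,1)·(6)^1 = 6·6 = 36.
  V_q(n, t) = 1 + 36 = 37.
Step 2: q^n = 7^6 = 117649.
Step 3: Hamming bound ⌊q^n / V_q(n,t)⌋ = ⌊117649/37⌋ = 3179.
Step 4: Compare |C| = 3253 to 3179: violated.
The claimed |C| lies above the Hamming bound, so no 7-ary code of length 6 with d ≥ 3 can have 3253 codewords.


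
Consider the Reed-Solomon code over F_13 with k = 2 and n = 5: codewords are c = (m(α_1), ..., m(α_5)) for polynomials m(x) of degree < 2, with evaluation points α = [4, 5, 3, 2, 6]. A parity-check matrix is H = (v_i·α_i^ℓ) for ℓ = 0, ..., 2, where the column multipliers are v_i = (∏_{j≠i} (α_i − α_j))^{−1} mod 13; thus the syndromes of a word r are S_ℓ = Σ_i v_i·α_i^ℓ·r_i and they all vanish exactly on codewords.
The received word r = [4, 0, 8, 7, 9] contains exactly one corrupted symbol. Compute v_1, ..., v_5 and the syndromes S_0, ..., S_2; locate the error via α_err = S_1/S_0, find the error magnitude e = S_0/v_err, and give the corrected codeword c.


S = (9, 5, 10), error at position 4, error magnitude e = 8, c = [4, 0, 8, 12, 9].

Step 1: column multipliers v_i = (∏_{j≠i}(α_i − α_j))^{−1} mod 13.
  i = 1 (α = 4): (4−5)(4−3)(4−2)(4−6) = (−1)·1·2·(−2) = 4 ≡ 4, so v_1 = 4^{−1} = 10 (mod 13).
  i = 2 (α = 5): (5−4)(5−3)(5−2)(5−6) = 1·2·3·(−1) = −6 ≡ 7, so v_2 = 7^{−1} = 2 (mod 13).
  i = 3 (α = 3): (3−4)(3−5)(3−2)(3−6) = (−1)·(−2)·1·(−3) = −6 ≡ 7, so v_3 = 7^{−1} = 2 (mod 13).
  i = 4 (α = 2): (2−4)(2−5)(2−3)(2−6) = (−2)·(−3)·(−1)·(−4) = 24 ≡ 11, so v_4 = 11^{−1} = 6 (mod 13).
  i = 5 (α = 6): (6−4)(6−5)(6−3)(6−2) = 2·1·3·4 = 24 ≡ 11, so v_5 = 11^{−1} = 6 (mod 13).
  v = [10, 2, 2, 6, 6].
Step 2: syndromes of r = [4, 0, 8, 7, 9] (all sums mod 13).
  S_0 = Σ v_i r_i = 10·4 + 2·0 + 2·8 + 6·7 + 6·9 = 152 ≡ 9.
  S_1 = Σ v_i α_i r_i = 10·4·4 + 2·5·0 + 2·3·8 + 6·2·7 + 6·6·9 = 616 ≡ 5.
  α_i^2 mod 13 = [3, 12, 9, 4, 10].
  S_2 = Σ v_i α_i^2 r_i = 10·3·4 + 2·12·0 + 2·9·8 + 6·4·7 + 6·10·9 = 972 ≡ 10.
  S = (9, 5, 10) ≠ 0, so r is not a codeword (an error is present).
Step 3: locate the error. For a single error e at position i, S_ℓ = v_i·e·α_i^ℓ, so α_err = S_1/S_0.
  S_0^{−1} = 9^{−1} = 3 (mod 13), so α_err = 5·3 = 15 ≡ 2 = α_4. Error position i = 4.
  Consistency check: S_2/S_1 = 10·8 = 80 ≡ 2 = α_err ✓ (single-error assumption holds).
Step 4: error magnitude e = S_0/v_4 = S_0·∏_{j≠4}(α_4 − α_j) = 9·11 = 99 ≡ 8 (mod 13).
Step 5: correct position 4: c_4 = r_4 − e = 7 − 8 ≡ 12 (mod 13). Hence c = [4, 0, 8, 12, 9].
  Check: interpolating c through the α_i gives m(x) = 7 + 9·x (degree < 2) with m(α_i) = c_i for every i, so c is indeed a codeword.


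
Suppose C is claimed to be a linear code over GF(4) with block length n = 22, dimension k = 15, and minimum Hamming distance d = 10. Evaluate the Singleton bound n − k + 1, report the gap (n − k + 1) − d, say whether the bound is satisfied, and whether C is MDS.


Singleton RHS = n − k + 1 = 8, slack = -2, bound violated (no such code; not MDS).

Singleton bound: d ≤ n − k + 1.
Here n = 22, k = 15, so n − k + 1 = 8.
Given d = 10, check d ≤ 8: NO.
Slack = (n − k + 1) − d = -2.
The slack is negative: d = 10 exceeds n − k + 1 = 8 by 2, so the Singleton bound is violated and no linear [22, 15, 10]_4 code can exist. In particular it is not MDS (MDS requires d = n − k + 1 exactly).
Description: the claimed parameters are [22, 15, 10]_4; such a code would be impossible (violates the Singleton bound).


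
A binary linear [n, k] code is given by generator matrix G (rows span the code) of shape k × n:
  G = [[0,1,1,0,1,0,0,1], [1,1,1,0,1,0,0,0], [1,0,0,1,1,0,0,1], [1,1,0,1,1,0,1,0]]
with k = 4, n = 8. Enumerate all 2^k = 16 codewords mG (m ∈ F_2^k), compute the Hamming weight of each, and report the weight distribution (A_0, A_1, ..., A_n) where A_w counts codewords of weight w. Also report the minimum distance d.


Weight distribution: A_0 = 1, A_2 = 2, A_3 = 4, A_4 = 5, A_5 = 4. Minimum distance d = 2.

Enumerate all 2^4 = 16 messages m ∈ F_2^4.
For each, compute codeword c = mG in F_2^8, then tally its weight.
  m = 0000 → c = 00000000, weight = 0.
  m = 1000 → c = 01101001, weight = 4.
  m = 0100 → c = 11101000, weight = 4.
  m = 1100 → c = 10000001, weight = 2.
  m = 0010 → c = 10011001, weight = 4.
  m = 1010 → c = 11110000, weight = 4.
  m = 0110 → c = 01110001, weight = 4.
  m = 1110 → c = 00011000, weight = 2.
  m = 0001 → c = 11011010, weight = 5.
  m = 1001 → c = 10110011, weight = 5.
  m = 0101 → c = 00110010, weight = 3.
  m = 1101 → c = 01011011, weight = 5.
  m = 0011 → c = 01000011, weight = 3.
  m = 1011 → c = 00101010, weight = 3.
  m = 0111 → c = 10101011, weight = 5.
  m = 1111 → c = 11000010, weight = 3.
Tally weights:
  weight 0: 1 codewords.
  weight 2: 2 codewords.
  weight 3: 4 codewords.
  weight 4: 5 codewords.
  weight 5: 4 codewords.
Minimum distance d = smallest w > 0 with A_w > 0 = 2.
Sanity: Σ A_w = 16 = 2^4 = 16 ✓.


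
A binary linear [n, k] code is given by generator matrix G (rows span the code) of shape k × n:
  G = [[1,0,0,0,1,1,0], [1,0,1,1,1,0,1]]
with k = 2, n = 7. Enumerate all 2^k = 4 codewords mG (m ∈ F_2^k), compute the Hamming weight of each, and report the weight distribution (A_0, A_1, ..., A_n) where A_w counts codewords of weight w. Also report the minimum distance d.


Weight distribution: A_0 = 1, A_3 = 1, A_4 = 1, A_5 = 1. Minimum distance d = 3.

Enumerate all 2^2 = 4 messages m ∈ F_2^2.
For each, compute codeword c = mG in F_2^7, then tally its weight.
  m = 00 → c = 0000000, weight = 0.
  m = 10 → c = 1000110, weight = 3.
  m = 01 → c = 1011101, weight = 5.
  m = 11 → c = 0011011, weight = 4.
Tally weights:
  weight 0: 1 codewords.
  weight 3: 1 codewords.
  weight 4: 1 codewords.
  weight 5: 1 codewords.
Minimum distance d = smallest w > 0 with A_w > 0 = 3.
Sanity: Σ A_w = 4 = 2^2 = 4 ✓.


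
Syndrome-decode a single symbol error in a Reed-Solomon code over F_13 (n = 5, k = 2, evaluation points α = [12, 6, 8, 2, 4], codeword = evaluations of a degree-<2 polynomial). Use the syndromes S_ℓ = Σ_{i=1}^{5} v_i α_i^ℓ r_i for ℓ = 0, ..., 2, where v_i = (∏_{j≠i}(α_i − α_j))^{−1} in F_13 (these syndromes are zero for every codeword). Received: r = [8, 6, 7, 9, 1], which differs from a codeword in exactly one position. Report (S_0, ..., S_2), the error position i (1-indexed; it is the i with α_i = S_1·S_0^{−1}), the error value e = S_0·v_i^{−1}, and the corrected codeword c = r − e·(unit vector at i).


S = (3, 11, 10), error at position 3, error magnitude e = 9, c = [8, 6, 11, 9, 1].

Step 1: column multipliers v_i = (∏_{j≠i}(α_i − α_j))^{−1} mod 13.
  i = 1 (α = 12): (12−6)(12−8)(12−2)(12−4) = 6·4·10·8 = 1920 ≡ 9, so v_1 = 9^{−1} = 3 (mod 13).
  i = 2 (α = 6): (6−12)(6−8)(6−2)(6−4) = (−6)·(−2)·4·2 = 96 ≡ 5, so v_2 = 5^{−1} = 8 (mod 13).
  i = 3 (α = 8): (8−12)(8−6)(8−2)(8−4) = (−4)·2·6·4 = −192 ≡ 3, so v_3 = 3^{−1} = 9 (mod 13).
  i = 4 (α = 2): (2−12)(2−6)(2−8)(2−4) = (−10)·(−4)·(−6)·(−2) = 480 ≡ 12, so v_4 = 12^{−1} = 12 (mod 13).
  i = 5 (α = 4): (4−12)(4−6)(4−8)(4−2) = (−8)·(−2)·(−4)·2 = −128 ≡ 2, so v_5 = 2^{−1} = 7 (mod 13).
  v = [3, 8, 9, 12, 7].
Step 2: syndromes of r = [8, 6, 7, 9, 1] (all sums mod 13).
  S_0 = Σ v_i r_i = 3·8 + 8·6 + 9·7 + 12·9 + 7·1 = 250 ≡ 3.
  S_1 = Σ v_i α_i r_i = 3·12·8 + 8·6·6 + 9·8·7 + 12·2·9 + 7·4·1 = 1324 ≡ 11.
  α_i^2 mod 13 = [1, 10, 12, 4, 3].
  S_2 = Σ v_i α_i^2 r_i = 3·1·8 + 8·10·6 + 9·12·7 + 12·4·9 + 7·3·1 = 1713 ≡ 10.
  S = (3, 11, 10) ≠ 0, so r is not a codeword (an error is present).
Step 3: locate the error. For a single error e at position i, S_ℓ = v_i·e·α_i^ℓ, so α_err = S_1/S_0.
  S_0^{−1} = 3^{−1} = 9 (mod 13), so α_err = 11·9 = 99 ≡ 8 = α_3. Error position i = 3.
  Consistency check: S_2/S_1 = 10·6 = 60 ≡ 8 = α_err ✓ (single-error assumption holds).
Step 4: error magnitude e = S_0/v_3 = S_0·∏_{j≠3}(α_3 − α_j) = 3·3 = 9 ≡ 9 (mod 13).
Step 5: correct position 3: c_3 = r_3 − e = 7 − 9 ≡ 11 (mod 13). Hence c = [8, 6, 11, 9, 1].
  Check: interpolating c through the α_i gives m(x) = 4 + 9·x (degree < 2) with m(α_i) = c_i for every i, so c is indeed a codeword.


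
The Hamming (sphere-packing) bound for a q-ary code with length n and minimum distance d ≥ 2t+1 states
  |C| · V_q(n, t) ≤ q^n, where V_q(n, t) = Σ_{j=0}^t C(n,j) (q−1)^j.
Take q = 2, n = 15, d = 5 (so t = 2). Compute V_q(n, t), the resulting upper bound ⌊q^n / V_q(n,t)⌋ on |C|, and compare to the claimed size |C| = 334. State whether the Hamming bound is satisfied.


V_q(n, t) = 121, q^n = 32768, Hamming bound = 270, |C| = 334 > bound (violated).

Step 1: Compute V_q(n, t) = Σ_{j=0}^2 C(n, j) (q−1)^j.
  j = 0: C(15,0)·(1)^0 = 1·1 = 1.
  j = 1: C(15,1)·(1)^1 = 15·1 = 15.
  j = 2: C(15,2)·(1)^2 = 105·1 = 105.
  V_q(n, t) = 1 + 15 + 105 = 121.
Step 2: q^n = 2^15 = 32768.
Step 3: Hamming bound ⌊q^n / V_q(n,t)⌋ = ⌊32768/121⌋ = 270.
Step 4: Compare |C| = 334 to 270: violated.
The claimed |C| lies above the Hamming bound, so no 2-ary code of length 15 with d ≥ 5 can have 334 codewords.


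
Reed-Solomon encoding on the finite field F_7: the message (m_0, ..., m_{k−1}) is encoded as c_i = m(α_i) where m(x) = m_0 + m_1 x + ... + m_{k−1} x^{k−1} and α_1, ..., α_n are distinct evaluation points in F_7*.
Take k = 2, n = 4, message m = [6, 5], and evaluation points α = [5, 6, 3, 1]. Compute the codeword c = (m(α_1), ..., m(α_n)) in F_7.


c = [3, 1, 0, 4]

Message polynomial: m(x) = 6 + 5·x (mod 7).
For each evaluation point α_i, compute m(α_i) mod 7:
  α_1 = 5: Horner steps 5 → 3, so m(5) = 3.
  α_2 = 6: Horner steps 5 → 1, so m(6) = 1.
  α_3 = 3: Horner steps 5 → 0, so m(3) = 0.
  α_4 = 1: Horner steps 5 → 4, so m(1) = 4.
Codeword c = [3, 1, 0, 4] ∈ F_7^4.


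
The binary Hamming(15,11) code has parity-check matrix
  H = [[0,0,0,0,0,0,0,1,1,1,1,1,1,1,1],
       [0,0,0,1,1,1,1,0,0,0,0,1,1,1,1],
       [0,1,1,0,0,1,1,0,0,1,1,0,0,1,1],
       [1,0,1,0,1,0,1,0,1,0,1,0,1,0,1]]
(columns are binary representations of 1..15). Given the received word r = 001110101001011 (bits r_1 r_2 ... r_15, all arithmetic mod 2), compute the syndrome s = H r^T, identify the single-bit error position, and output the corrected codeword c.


s = (0, 0, 0, 1)^T, error position = 1, corrected codeword c = 101110101001011

Compute s = H r^T mod 2 one row at a time:
  s_1 = 0 + 1 + 0 + 0 + 1 + 0 + 1 + 1 = 4 ≡ 0 (mod 2).
  s_2 = 1 + 1 + 0 + 1 + 1 + 0 + 1 + 1 = 6 ≡ 0 (mod 2).
  s_3 = 0 + 1 + 0 + 1 + 0 + 0 + 1 + 1 = 4 ≡ 0 (mod 2).
  s_4 = 0 + 1 + 1 + 1 + 1 + 0 + 0 + 1 = 5 ≡ 1 (mod 2).
s = (0, 0, 0, 1)^T — this equals column 1 of H (binary 0001), so error is at position 1.
Correct: flip bit 1 of r = 001110101001011 to get c = 101110101001011.


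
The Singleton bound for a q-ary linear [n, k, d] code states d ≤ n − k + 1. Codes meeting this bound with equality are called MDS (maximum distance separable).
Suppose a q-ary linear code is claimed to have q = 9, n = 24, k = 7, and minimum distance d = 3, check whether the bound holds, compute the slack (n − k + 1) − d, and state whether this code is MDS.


Singleton RHS = n − k + 1 = 18, slack = 15, bound satisfied, not MDS.

Singleton bound: d ≤ n − k + 1.
Here n = 24, k = 7, so n − k + 1 = 18.
Given d = 3, check d ≤ 18: YES.
Slack = (n − k + 1) − d = 15.
The code is NOT MDS (slack = 15 > 0).
Description: the claimed parameters are [24, 7, 3]_9; such a code would be non-MDS.


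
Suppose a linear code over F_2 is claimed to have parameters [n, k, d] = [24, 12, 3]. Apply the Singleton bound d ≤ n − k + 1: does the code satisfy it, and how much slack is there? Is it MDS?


Singleton RHS = n − k + 1 = 13, slack = 10, bound satisfied, not MDS.

Singleton bound: d ≤ n − k + 1.
Here n = 24, k = 12, so n − k + 1 = 13.
Given d = 3, check d ≤ 13: YES.
Slack = (n − k + 1) − d = 10.
The code is NOT MDS (slack = 10 > 0).
Description: the claimed parameters are [24, 12, 3]_2; such a code would be non-MDS.


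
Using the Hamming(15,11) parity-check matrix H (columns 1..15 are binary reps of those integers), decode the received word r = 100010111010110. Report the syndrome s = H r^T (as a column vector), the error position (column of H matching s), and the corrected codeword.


s = (1, 0, 1, 0)^T, error position = 10, corrected codeword c = 100010111110110

Compute s = H r^T mod 2 one row at a time:
  s_1 = 1 + 1 + 0 + 1 + 0 + 1 + 1 + 0 = 5 ≡ 1 (mod 2).
  s_2 = 0 + 1 + 0 + 1 + 0 + 1 + 1 + 0 = 4 ≡ 0 (mod 2).
  s_3 = 0 + 0 + 0 + 1 + 0 + 1 + 1 + 0 = 3 ≡ 1 (mod 2).
  s_4 = 1 + 0 + 1 + 1 + 1 + 1 + 1 + 0 = 6 ≡ 0 (mod 2).
s = (1, 0, 1, 0)^T — this equals column 10 of H (binary 1010), so error is at position 10.
Correct: flip bit 10 of r = 100010111010110 to get c = 100010111110110.


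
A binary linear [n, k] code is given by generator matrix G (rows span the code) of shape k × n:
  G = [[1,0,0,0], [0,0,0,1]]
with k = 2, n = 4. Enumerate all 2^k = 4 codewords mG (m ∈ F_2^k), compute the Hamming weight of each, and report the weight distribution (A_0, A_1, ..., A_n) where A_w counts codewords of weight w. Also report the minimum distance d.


Weight distribution: A_0 = 1, A_1 = 2, A_2 = 1. Minimum distance d = 1.

Enumerate all 2^2 = 4 messages m ∈ F_2^2.
For each, compute codeword c = mG in F_2^4, then tally its weight.
  m = 00 → c = 0000, weight = 0.
  m = 10 → c = 1000, weight = 1.
  m = 01 → c = 0001, weight = 1.
  m = 11 → c = 1001, weight = 2.
Tally weights:
  weight 0: 1 codewords.
  weight 1: 2 codewords.
  weight 2: 1 codewords.
Minimum distance d = smallest w > 0 with A_w > 0 = 1.
Sanity: Σ A_w = 4 = 2^2 = 4 ✓.


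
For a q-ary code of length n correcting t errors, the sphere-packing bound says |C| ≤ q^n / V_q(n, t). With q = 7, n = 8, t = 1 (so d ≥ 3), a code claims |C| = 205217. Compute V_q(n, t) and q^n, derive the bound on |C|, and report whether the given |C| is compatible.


V_q(n, t) = 49, q^n = 5764801, Hamming bound = 117649, |C| = 205217 > bound (violated).

Step 1: Compute V_q(n, t) = Σ_{j=0}^1 C(n, j) (q−1)^j.
  j = 0: C(8,0)·(6)^0 = 1·1 = 1.
  j = 1: C(8,1)·(6)^1 = 8·6 = 48.
  V_q(n, t) = 1 + 48 = 49.
Step 2: q^n = 7^8 = 5764801.
Step 3: Hamming bound ⌊q^n / V_q(n,t)⌋ = ⌊5764801/49⌋ = 117649.
Step 4: Compare |C| = 205217 to 117649: violated.
The claimed |C| lies above the Hamming bound, so no 7-ary code of length 8 with d ≥ 3 can have 205217 codewords.


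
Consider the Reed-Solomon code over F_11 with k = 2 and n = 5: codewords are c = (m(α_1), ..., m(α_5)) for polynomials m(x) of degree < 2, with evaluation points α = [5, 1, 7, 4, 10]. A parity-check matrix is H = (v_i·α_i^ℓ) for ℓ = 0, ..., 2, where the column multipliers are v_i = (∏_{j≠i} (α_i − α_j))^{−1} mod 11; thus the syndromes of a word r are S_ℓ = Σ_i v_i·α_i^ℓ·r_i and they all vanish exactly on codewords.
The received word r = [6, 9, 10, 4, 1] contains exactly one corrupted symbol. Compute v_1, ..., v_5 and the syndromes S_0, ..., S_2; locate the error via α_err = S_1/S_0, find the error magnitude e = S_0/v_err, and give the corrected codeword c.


S = (1, 10, 1), error at position 5, error magnitude e = 7, c = [6, 9, 10, 4, 5].

Step 1: column multipliers v_i = (∏_{j≠i}(α_i − α_j))^{−1} mod 11.
  i = 1 (α = 5): (5−1)(5−7)(5−4)(5−10) = 4·(−2)·1·(−5) = 40 ≡ 7, so v_1 = 7^{−1} = 8 (mod 11).
  i = 2 (α = 1): (1−5)(1−7)(1−4)(1−10) = (−4)·(−6)·(−3)·(−9) = 648 ≡ 10, so v_2 = 10^{−1} = 10 (mod 11).
  i = 3 (α = 7): (7−5)(7−1)(7−4)(7−10) = 2·6·3·(−3) = −108 ≡ 2, so v_3 = 2^{−1} = 6 (mod 11).
  i = 4 (α = 4): (4−5)(4−1)(4−7)(4−10) = (−1)·3·(−3)·(−6) = −54 ≡ 1, so v_4 = 1^{−1} = 1 (mod 11).
  i = 5 (α = 10): (10−5)(10−1)(10−7)(10−4) = 5·9·3·6 = 810 ≡ 7, so v_5 = 7^{−1} = 8 (mod 11).
  v = [8, 10, 6, 1, 8].
Step 2: syndromes of r = [6, 9, 10, 4, 1] (all sums mod 11).
  S_0 = Σ v_i r_i = 8·6 + 10·9 + 6·10 + 1·4 + 8·1 = 210 ≡ 1.
  S_1 = Σ v_i α_i r_i = 8·5·6 + 10·1·9 + 6·7·10 + 1·4·4 + 8·10·1 = 846 ≡ 10.
  α_i^2 mod 11 = [3, 1, 5, 5, 1].
  S_2 = Σ v_i α_i^2 r_i = 8·3·6 + 10·1·9 + 6·5·10 + 1·5·4 + 8·1·1 = 562 ≡ 1.
  S = (1, 10, 1) ≠ 0, so r is not a codeword (an error is present).
Step 3: locate the error. For a single error e at position i, S_ℓ = v_i·e·α_i^ℓ, so α_err = S_1/S_0.
  S_0^{−1} = 1^{−1} = 1 (mod 11), so α_err = 10·1 = 10 ≡ 10 = α_5. Error position i = 5.
  Consistency check: S_2/S_1 = 1·10 = 10 ≡ 10 = α_err ✓ (single-error assumption holds).
Step 4: error magnitude e = S_0/v_5 = S_0·∏_{j≠5}(α_5 − α_j) = 1·7 = 7 ≡ 7 (mod 11).
Step 5: correct position 5: c_5 = r_5 − e = 1 − 7 ≡ 5 (mod 11). Hence c = [6, 9, 10, 4, 5].
  Check: interpolating c through the α_i gives m(x) = 7 + 2·x (degree < 2) with m(α_i) = c_i for every i, so c is indeed a codeword.


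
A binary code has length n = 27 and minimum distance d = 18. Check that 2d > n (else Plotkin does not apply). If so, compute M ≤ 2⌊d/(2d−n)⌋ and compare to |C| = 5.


Plotkin bound M ≤ 4; given |C| = 5 > bound (violated).

Check applicability: 2d = 36, n = 27.
2d − n = 9 > 0, so Plotkin applies.
Compute d/(2d−n) = 18/9 ≈ 2.0000.
⌊d/(2d−n)⌋ = 2.
Plotkin bound: M ≤ 2·2 = 4.
Given |C| = 5, check: VIOLATED.
This |C| is above the Plotkin bound, so no binary code with n = 27, d = 18 and 5 codewords exists.


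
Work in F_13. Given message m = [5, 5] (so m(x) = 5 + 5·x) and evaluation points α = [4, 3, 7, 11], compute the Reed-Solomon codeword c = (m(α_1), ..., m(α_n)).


c = [12, 7, 1, 8]

Message polynomial: m(x) = 5 + 5·x (mod 13).
For each evaluation point α_i, compute m(α_i) mod 13:
  α_1 = 4: Horner steps 5 → 12, so m(4) = 12.
  α_2 = 3: Horner steps 5 → 7, so m(3) = 7.
  α_3 = 7: Horner steps 5 → 1, so m(7) = 1.
  α_4 = 11: Horner steps 5 → 8, so m(11) = 8.
Codeword c = [12, 7, 1, 8] ∈ F_13^4.


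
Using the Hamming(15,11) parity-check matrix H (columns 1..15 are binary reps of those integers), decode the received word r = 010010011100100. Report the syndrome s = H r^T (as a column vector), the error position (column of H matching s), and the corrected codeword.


s = (0, 0, 0, 1)^T, error position = 1, corrected codeword c = 110010011100100

Compute s = H r^T mod 2 one row at a time:
  s_1 = 1 + 1 + 1 + 0 + 0 + 1 + 0 + 0 = 4 ≡ 0 (mod 2).
  s_2 = 0 + 1 + 0 + 0 + 0 + 1 + 0 + 0 = 2 ≡ 0 (mod 2).
  s_3 = 1 + 0 + 0 + 0 + 1 + 0 + 0 + 0 = 2 ≡ 0 (mod 2).
  s_4 = 0 + 0 + 1 + 0 + 1 + 0 + 1 + 0 = 3 ≡ 1 (mod 2).
s = (0, 0, 0, 1)^T — this equals column 1 of H (binary 0001), so error is at position 1.
Correct: flip bit 1 of r = 010010011100100 to get c = 110010011100100.


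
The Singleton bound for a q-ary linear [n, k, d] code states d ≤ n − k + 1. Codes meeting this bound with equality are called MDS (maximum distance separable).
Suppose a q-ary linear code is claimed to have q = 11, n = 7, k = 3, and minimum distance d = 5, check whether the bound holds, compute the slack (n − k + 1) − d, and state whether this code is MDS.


Singleton RHS = n − k + 1 = 5, slack = 0, bound satisfied, MDS.

Singleton bound: d ≤ n − k + 1.
Here n = 7, k = 3, so n − k + 1 = 5.
Given d = 5, check d ≤ 5: YES.
Slack = (n − k + 1) − d = 0.
The code is MDS (slack = 0).
Description: the claimed parameters are [7, 3, 5]_11; such a code would be MDS (meets Singleton bound).
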